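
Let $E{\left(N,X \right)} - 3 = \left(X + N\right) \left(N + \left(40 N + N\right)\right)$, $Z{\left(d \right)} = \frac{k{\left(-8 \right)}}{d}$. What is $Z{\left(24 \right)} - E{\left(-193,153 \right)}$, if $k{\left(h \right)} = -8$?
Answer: $- \frac{972730}{3} \approx -3.2424 \cdot 10^{5}$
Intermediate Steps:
$Z{\left(d \right)} = - \frac{8}{d}$
$E{\left(N,X \right)} = 3 + 42 N \left(N + X\right)$ ($E{\left(N,X \right)} = 3 + \left(X + N\right) \left(N + \left(40 N + N\right)\right) = 3 + \left(N + X\right) \left(N + 41 N\right) = 3 + \left(N + X\right) 42 N = 3 + 42 N \left(N + X\right)$)
$Z{\left(24 \right)} - E{\left(-193,153 \right)} = - \frac{8}{24} - \left(3 + 42 \left(-193\right)^{2} + 42 \left(-193\right) 153\right) = \left(-8\right) \frac{1}{24} - \left(3 + 42 \cdot 37249 - 1240218\right) = - \frac{1}{3} - \left(3 + 1564458 - 1240218\right) = - \frac{1}{3} - 324243 = - \frac{972730}{3}$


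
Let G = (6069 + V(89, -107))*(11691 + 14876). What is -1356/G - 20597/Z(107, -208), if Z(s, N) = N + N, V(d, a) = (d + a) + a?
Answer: 406569900245/8211540896 ≈ 49.512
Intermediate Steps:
V(d, a) = d + 2*a (V(d, a) = (a + d) + a = d + 2*a)
Z(s, N) = 2*N
G = 157914248 (G = (6069 + (89 + 2*(-107)))*(11691 + 14876) = (6069 + (89 - 214))*26567 = (6069 - 125)*26567 = 5944*26567 = 157914248)
-1356/G - 20597/Z(107, -208) = -1356/157914248 - 20597/(2*(-208)) = -1356*1/157914248 - 20597/(-416) = -339/39478562 - 20597*(-1/416) = -339/39478562 + 20597/416 = 406569900245/8211540896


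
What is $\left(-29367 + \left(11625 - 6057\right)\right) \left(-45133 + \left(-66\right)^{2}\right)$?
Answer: $970451823$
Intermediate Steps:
$\left(-29367 + \left(11625 - 6057\right)\right) \left(-45133 + \left(-66\right)^{2}\right) = \left(-29367 + \left(11625 - 6057\right)\right) \left(-45133 + 4356\right) = \left(-29367 + 5568\right) \left(-40777\right) = \left(-23799\right) \left(-40777\right) = 970451823$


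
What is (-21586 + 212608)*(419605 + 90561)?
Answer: 97452929652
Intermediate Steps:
(-21586 + 212608)*(419605 + 90561) = 191022*510166 = 97452929652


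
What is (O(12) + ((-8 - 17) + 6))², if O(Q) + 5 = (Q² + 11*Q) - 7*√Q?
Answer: 64092 - 7056*√3 ≈ 51871.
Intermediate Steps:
O(Q) = -5 + Q² - 7*√Q + 11*Q (O(Q) = -5 + ((Q² + 11*Q) - 7*√Q) = -5 + (Q² - 7*√Q + 11*Q) = -5 + Q² - 7*√Q + 11*Q)
(O(12) + ((-8 - 17) + 6))² = ((-5 + 12² - 14*√3 + 11*12) + ((-8 - 17) + 6))² = ((-5 + 144 - 14*√3 + 132) + (-25 + 6))² = ((-5 + 144 - 14*√3 + 132) - 19)² = ((271 - 14*√3) - 19)² = (252 - 14*√3)²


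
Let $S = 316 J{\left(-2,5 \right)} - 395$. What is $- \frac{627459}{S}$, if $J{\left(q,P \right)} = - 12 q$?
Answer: $- \frac{89637}{1027} \approx -87.28$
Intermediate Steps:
$S = 7189$ ($S = 316 \left(\left(-12\right) \left(-2\right)\right) - 395 = 316 \cdot 24 - 395 = 7584 - 395 = 7189$)
$- \frac{627459}{S} = - \frac{627459}{7189} = \left(-627459\right) \frac{1}{7189} = - \frac{89637}{1027}$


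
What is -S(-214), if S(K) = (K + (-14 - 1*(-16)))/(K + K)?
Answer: -53/107 ≈ -0.49533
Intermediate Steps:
S(K) = (2 + K)/(2*K) (S(K) = (K + (-14 + 16))/((2*K)) = (K + 2)*(1/(2*K)) = (2 + K)*(1/(2*K)) = (2 + K)/(2*K))
-S(-214) = -(2 - 214)/(2*(-214)) = -(-1)*(-212)/(2*214) = -1*53/107 = -53/107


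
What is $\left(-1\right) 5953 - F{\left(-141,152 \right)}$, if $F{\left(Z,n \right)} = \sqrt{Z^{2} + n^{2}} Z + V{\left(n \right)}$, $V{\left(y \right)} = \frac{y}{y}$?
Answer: $-5954 + 141 \sqrt{42985} \approx 23279.0$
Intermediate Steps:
$V{\left(y \right)} = 1$
$F{\left(Z,n \right)} = 1 + Z \sqrt{Z^{2} + n^{2}}$ ($F{\left(Z,n \right)} = \sqrt{Z^{2} + n^{2}} Z + 1 = Z \sqrt{Z^{2} + n^{2}} + 1 = 1 + Z \sqrt{Z^{2} + n^{2}}$)
$\left(-1\right) 5953 - F{\left(-141,152 \right)} = \left(-1\right) 5953 - \left(1 - 141 \sqrt{\left(-141\right)^{2} + 152^{2}}\right) = -5953 - \left(1 - 141 \sqrt{19881 + 23104}\right) = -5953 - \left(1 - 141 \sqrt{42985}\right) = -5954 + 141 \sqrt{42985}$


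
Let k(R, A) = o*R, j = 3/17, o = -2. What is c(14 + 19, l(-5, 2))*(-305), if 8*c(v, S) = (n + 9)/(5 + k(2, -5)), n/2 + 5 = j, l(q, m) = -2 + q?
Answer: 3355/136 ≈ 24.669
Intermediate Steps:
j = 3/17 (j = 3*(1/17) = 3/17 ≈ 0.17647)
n = -164/17 (n = -10 + 2*(3/17) = -10 + 6/17 = -164/17 ≈ -9.6471)
k(R, A) = -2*R
c(v, S) = -11/136 (c(v, S) = ((-164/17 + 9)/(5 - 2*2))/8 = (-11/(17*(5 - 4)))/8 = (-11/17/1)/8 = (-11/17*1)/8 = (⅛)*(-11/17) = -11/136)
c(14 + 19, l(-5, 2))*(-305) = -11/136*(-305) = 3355/136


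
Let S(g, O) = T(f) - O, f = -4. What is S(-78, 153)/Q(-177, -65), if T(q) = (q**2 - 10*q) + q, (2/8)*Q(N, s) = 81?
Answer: -101/324 ≈ -0.31173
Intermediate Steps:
Q(N, s) = 324 (Q(N, s) = 4*81 = 324)
T(q) = q**2 - 9*q
S(g, O) = 52 - O (S(g, O) = -4*(-9 - 4) - O = -4*(-13) - O = 52 - O)
S(-78, 153)/Q(-177, -65) = (52 - 1*153)/324 = (52 - 153)*(1/324) = -101*1/324 = -101/324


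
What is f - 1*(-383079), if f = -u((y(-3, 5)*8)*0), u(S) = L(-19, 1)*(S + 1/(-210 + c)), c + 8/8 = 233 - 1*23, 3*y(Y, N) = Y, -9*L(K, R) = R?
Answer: 3447710/9 ≈ 3.8308e+5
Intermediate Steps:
L(K, R) = -R/9
y(Y, N) = Y/3
c = 209 (c = -1 + (233 - 1*23) = -1 + (233 - 23) = -1 + 210 = 209)
u(S) = ⅑ - S/9 (u(S) = (-⅑*1)*(S + 1/(-210 + 209)) = -(S + 1/(-1))/9 = -(S - 1)/9 = -(-1 + S)/9 = ⅑ - S/9)
f = -⅑ (f = -(⅑ - ((⅓)*(-3))*8*0/9) = -(⅑ - (-1*8)*0/9) = -(⅑ - (-8)*0/9) = -(⅑ - ⅑*0) = -(⅑ + 0) = -1*⅑ = -⅑ ≈ -0.11111)
f - 1*(-383079) = -⅑ - 1*(-383079) = -⅑ + 383079 = 3447710/9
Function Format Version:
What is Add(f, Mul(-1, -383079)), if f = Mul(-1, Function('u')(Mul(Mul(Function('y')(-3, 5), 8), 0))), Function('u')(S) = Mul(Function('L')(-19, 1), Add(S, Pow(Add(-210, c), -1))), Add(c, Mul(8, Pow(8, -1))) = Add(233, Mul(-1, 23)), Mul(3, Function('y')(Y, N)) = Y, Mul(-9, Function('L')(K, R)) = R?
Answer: Rational(3447710, 9) ≈ 3.8308e+5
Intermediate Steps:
Function('L')(K, R) = Mul(Rational(-1, 9), R)
Function('y')(Y, N) = Mul(Rational(1, 3), Y)
c = 209 (c = Add(-1, Add(233, Mul(-1, 23))) = Add(-1, Add(233, -23)) = Add(-1, 210) = 209)
Function('u')(S) = Add(Rational(1, 9), Mul(Rational(-1, 9), S)) (Function('u')(S) = Mul(Mul(Rational(-1, 9), 1), Add(S, Pow(Add(-210, 209), -1))) = Mul(Rational(-1, 9), Add(S, Pow(-1, -1))) = Mul(Rational(-1, 9), Add(S, -1)) = Mul(Rational(-1, 9), Add(-1, S)) = Add(Rational(1, 9), Mul(Rational(-1, 9), S)))
f = Rational(-1, 9) (f = Mul(-1, Add(Rational(1, 9), Mul(Rational(-1, 9), Mul(Mul(Mul(Rational(1, 3), -3), 8), 0)))) = Mul(-1, Add(Rational(1, 9), Mul(Rational(-1, 9), Mul(Mul(-1, 8), 0)))) = Mul(-1, Add(Rational(1, 9), Mul(Rational(-1, 9), Mul(-8, 0)))) = Mul(-1, Add(Rational(1, 9), Mul(Rational(-1, 9), 0))) = Mul(-1, Add(Rational(1, 9), 0)) = Mul(-1, Rational(1, 9)) = Rational(-1, 9) ≈ -0.11111)
Add(f, Mul(-1, -383079)) = Add(Rational(-1, 9), Mul(-1, -383079)) = Add(Rational(-1, 9), 383079) = Rational(3447710, 9)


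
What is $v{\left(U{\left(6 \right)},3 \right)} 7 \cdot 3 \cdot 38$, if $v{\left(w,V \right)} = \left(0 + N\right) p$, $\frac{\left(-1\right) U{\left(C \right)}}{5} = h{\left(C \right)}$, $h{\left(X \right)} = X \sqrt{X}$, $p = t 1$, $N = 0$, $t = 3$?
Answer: $0$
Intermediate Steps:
$p = 3$ ($p = 3 \cdot 1 = 3$)
$h{\left(X \right)} = X^{\frac{3}{2}}$
$U{\left(C \right)} = - 5 C^{\frac{3}{2}}$
$v{\left(w,V \right)} = 0$ ($v{\left(w,V \right)} = \left(0 + 0\right) 3 = 0 \cdot 3 = 0$)
$v{\left(U{\left(6 \right)},3 \right)} 7 \cdot 3 \cdot 38 = 0 \cdot 7 \cdot 3 \cdot 38 = 0 \cdot 21 \cdot 38 = 0 \cdot 798 = 0$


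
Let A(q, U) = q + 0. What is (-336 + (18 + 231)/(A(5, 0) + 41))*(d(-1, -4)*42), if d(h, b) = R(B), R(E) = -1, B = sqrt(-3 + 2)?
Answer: 319347/23 ≈ 13885.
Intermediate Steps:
B = I (B = sqrt(-1) = I ≈ 1.0*I)
d(h, b) = -1
A(q, U) = q
(-336 + (18 + 231)/(A(5, 0) + 41))*(d(-1, -4)*42) = (-336 + (18 + 231)/(5 + 41))*(-1*42) = (-336 + 249/46)*(-42) = -15207/46*(-42) = 319347/23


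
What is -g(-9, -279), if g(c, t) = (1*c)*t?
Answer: -2511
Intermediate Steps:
g(c, t) = c*t
-g(-9, -279) = -(-9)*(-279) = -1*2511 = -2511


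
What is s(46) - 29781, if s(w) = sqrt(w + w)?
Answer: -29781 + 2*sqrt(23) ≈ -29771.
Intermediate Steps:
s(w) = sqrt(2)*sqrt(w) (s(w) = sqrt(2*w) = sqrt(2)*sqrt(w))
s(46) - 29781 = sqrt(2)*sqrt(46) - 29781 = 2*sqrt(23) - 29781 = -29781 + 2*sqrt(23)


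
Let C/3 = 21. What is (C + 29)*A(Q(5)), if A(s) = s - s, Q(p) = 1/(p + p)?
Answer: 0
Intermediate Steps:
Q(p) = 1/(2*p)
C = 63 (C = 3*21 = 63)
A(s) = 0
(C + 29)*A(Q(5)) = (63 + 29)*0 = 92*0 = 0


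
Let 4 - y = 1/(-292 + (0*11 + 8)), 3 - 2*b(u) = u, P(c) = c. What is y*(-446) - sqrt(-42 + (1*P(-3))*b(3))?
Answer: -253551/142 - I*sqrt(42) ≈ -1785.6 - 6.4807*I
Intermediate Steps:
b(u) = 3/2 - u/2
y = 1137/284 (y = 4 - 1/(-292 + (0*11 + 8)) = 4 - 1/(-292 + (0 + 8)) = 4 - 1/(-292 + 8) = 4 - 1/(-284) = 4 - 1*(-1/284) = 4 + 1/284 = 1137/284 ≈ 4.0035)
y*(-446) - sqrt(-42 + (1*P(-3))*b(3)) = (1137/284)*(-446) - sqrt(-42 + (1*(-3))*(3/2 - 1/2*3)) = -253551/142 - sqrt(-42 - 3*(3/2 - 3/2)) = -253551/142 - sqrt(-42 - 3*0) = -253551/142 - sqrt(-42 + 0) = -253551/142 - sqrt(-42) = -253551/142 - I*sqrt(42)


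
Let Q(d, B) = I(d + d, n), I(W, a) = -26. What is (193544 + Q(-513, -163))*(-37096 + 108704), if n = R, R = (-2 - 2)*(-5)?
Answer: 13857436944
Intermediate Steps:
R = 20 (R = -4*(-5) = 20)
n = 20
Q(d, B) = -26
(193544 + Q(-513, -163))*(-37096 + 108704) = (193544 - 26)*(-37096 + 108704) = 193518*71608 = 13857436944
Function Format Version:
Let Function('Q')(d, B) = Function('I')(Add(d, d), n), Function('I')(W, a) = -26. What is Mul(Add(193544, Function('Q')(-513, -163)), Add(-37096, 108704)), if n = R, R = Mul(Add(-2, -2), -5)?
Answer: 13857436944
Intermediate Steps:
R = 20 (R = Mul(-4, -5) = 20)
n = 20
Function('Q')(d, B) = -26
Mul(Add(193544, Function('Q')(-513, -163)), Add(-37096, 108704)) = Mul(Add(193544, -26), Add(-37096, 108704)) = Mul(193518, 71608) = 13857436944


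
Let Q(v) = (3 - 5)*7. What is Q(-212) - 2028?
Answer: -2042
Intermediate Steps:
Q(v) = -14 (Q(v) = -2*7 = -14)
Q(-212) - 2028 = -14 - 2028 = -2042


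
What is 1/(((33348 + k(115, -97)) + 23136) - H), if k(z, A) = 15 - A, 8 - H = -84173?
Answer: -1/27585 ≈ -3.6252e-5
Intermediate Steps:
H = 84181 (H = 8 - 1*(-84173) = 8 + 84173 = 84181)
1/(((33348 + k(115, -97)) + 23136) - H) = 1/(((33348 + (15 - 1*(-97))) + 23136) - 1*84181) = 1/(((33348 + (15 + 97)) + 23136) - 84181) = 1/(((33348 + 112) + 23136) - 84181) = 1/((33460 + 23136) - 84181) = 1/(56596 - 84181) = 1/(-27585) = -1/27585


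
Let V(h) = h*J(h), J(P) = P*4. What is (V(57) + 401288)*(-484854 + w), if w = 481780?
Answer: -1273509016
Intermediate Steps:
J(P) = 4*P
V(h) = 4*h² (V(h) = h*(4*h) = 4*h²)
(V(57) + 401288)*(-484854 + w) = (4*57² + 401288)*(-484854 + 481780) = (4*3249 + 401288)*(-3074) = (12996 + 401288)*(-3074) = 414284*(-3074) = -1273509016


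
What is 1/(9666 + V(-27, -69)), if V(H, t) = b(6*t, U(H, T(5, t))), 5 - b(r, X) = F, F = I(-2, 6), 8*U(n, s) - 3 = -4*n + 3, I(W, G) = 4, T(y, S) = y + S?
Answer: 1/9667 ≈ 0.00010344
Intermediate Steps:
T(y, S) = S + y
U(n, s) = 3/4 - n/2 (U(n, s) = 3/8 + (-4*n + 3)/8 = 3/8 + (3 - 4*n)/8 = 3/8 + (3/8 - n/2) = 3/4 - n/2)
F = 4
b(r, X) = 1 (b(r, X) = 5 - 1*4 = 5 - 4 = 1)
V(H, t) = 1
1/(9666 + V(-27, -69)) = 1/(9666 + 1) = 1/9667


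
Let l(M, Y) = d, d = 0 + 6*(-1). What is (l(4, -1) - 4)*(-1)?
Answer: 10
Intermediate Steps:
d = -6 (d = 0 - 6 = -6)
l(M, Y) = -6
(l(4, -1) - 4)*(-1) = (-6 - 4)*(-1) = -10*(-1) = 10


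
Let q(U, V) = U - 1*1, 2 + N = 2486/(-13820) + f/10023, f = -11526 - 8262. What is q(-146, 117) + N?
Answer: -3489591413/23086310 ≈ -151.15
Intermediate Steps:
f = -19788
N = -95903843/23086310 (N = -2 + (2486/(-13820) - 19788/10023) = -2 + (2486*(-1/13820) - 19788*1/10023) = -2 + (-1243/6910 - 6596/3341) = -2 - 49731223/23086310 = -95903843/23086310 ≈ -4.1541)
q(U, V) = -1 + U (q(U, V) = U - 1 = -1 + U)
q(-146, 117) + N = (-1 - 146) - 95903843/23086310 = -147 - 95903843/23086310 = -3489591413/23086310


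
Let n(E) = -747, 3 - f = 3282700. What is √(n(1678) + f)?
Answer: 2*I*√820861 ≈ 1812.0*I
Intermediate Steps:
f = -3282697 (f = 3 - 1*3282700 = 3 - 3282700 = -3282697)
√(n(1678) + f) = √(-747 - 3282697) = √(-3283444) = 2*I*√820861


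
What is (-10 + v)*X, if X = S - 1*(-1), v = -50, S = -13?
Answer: 720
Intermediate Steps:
X = -12 (X = -13 - 1*(-1) = -13 + 1 = -12)
(-10 + v)*X = (-10 - 50)*(-12) = -60*(-12) = 720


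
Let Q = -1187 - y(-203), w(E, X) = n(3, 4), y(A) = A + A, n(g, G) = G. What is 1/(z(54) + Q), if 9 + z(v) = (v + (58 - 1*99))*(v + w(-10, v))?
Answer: -1/36 ≈ -0.027778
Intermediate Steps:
y(A) = 2*A
w(E, X) = 4
z(v) = -9 + (-41 + v)*(4 + v) (z(v) = -9 + (v + (58 - 1*99))*(v + 4) = -9 + (v + (58 - 99))*(4 + v) = -9 + (v - 41)*(4 + v) = -9 + (-41 + v)*(4 + v))
Q = -781 (Q = -1187 - 2*(-203) = -1187 - 1*(-406) = -1187 + 406 = -781)
1/(z(54) + Q) = 1/((-173 + 54**2 - 37*54) - 781) = 1/((-173 + 2916 - 1998) - 781) = 1/(745 - 781) = 1/(-36) = -1/36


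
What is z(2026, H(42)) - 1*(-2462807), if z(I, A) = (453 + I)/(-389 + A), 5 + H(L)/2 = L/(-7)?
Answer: 1012211198/411 ≈ 2.4628e+6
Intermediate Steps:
H(L) = -10 - 2*L/7 (H(L) = -10 + 2*(L/(-7)) = -10 + 2*(L*(-1/7)) = -10 + 2*(-L/7) = -10 - 2*L/7)
z(I, A) = (453 + I)/(-389 + A)
z(2026, H(42)) - 1*(-2462807) = (453 + 2026)/(-389 + (-10 - 2/7*42)) - 1*(-2462807) = 2479/(-389 + (-10 - 12)) + 2462807 = 2479/(-389 - 22) + 2462807 = 2479/(-411) + 2462807 = -1/411*2479 + 2462807 = -2479/411 + 2462807 = 1012211198/411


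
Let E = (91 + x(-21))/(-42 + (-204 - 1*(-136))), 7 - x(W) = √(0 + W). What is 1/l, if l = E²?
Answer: 12100/(98 - I*√21)² ≈ 1.2517 + 0.11731*I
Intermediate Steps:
x(W) = 7 - √W (x(W) = 7 - √(0 + W) = 7 - √W)
E = -49/55 + I*√21/110 (E = (91 + (7 - √(-21)))/(-42 + (-204 - 1*(-136))) = (91 + (7 - I*√21))/(-42 + (-204 + 136)) = (91 + (7 - I*√21))/(-42 - 68) = (98 - I*√21)/(-110) = (98 - I*√21)*(-1/110) = -49/55 + I*√21/110 ≈ -0.89091 + 0.04166*I)
l = (-49/55 + I*√21/110)² ≈ 0.79198 - 0.07423*I
1/l = 1/((98 - I*√21)²/12100) = 12100/(98 - I*√21)²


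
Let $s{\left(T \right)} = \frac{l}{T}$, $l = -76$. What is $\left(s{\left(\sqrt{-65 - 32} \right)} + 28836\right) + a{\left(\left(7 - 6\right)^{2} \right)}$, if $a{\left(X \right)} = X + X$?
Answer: $28838 + \frac{76 i \sqrt{97}}{97} \approx 28838.0 + 7.7166 i$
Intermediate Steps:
$a{\left(X \right)} = 2 X$
$s{\left(T \right)} = - \frac{76}{T}$
$\left(s{\left(\sqrt{-65 - 32} \right)} + 28836\right) + a{\left(\left(7 - 6\right)^{2} \right)} = \left(- \frac{76}{\sqrt{-65 - 32}} + 28836\right) + 2 \left(7 - 6\right)^{2} = \left(- \frac{76}{\sqrt{-97}} + 28836\right) + 2 \cdot 1^{2} = \left(- \frac{76}{i \sqrt{97}} + 28836\right) + 2 \cdot 1 = \left(- 76 \left(- \frac{i \sqrt{97}}{97}\right) + 28836\right) + 2 = \left(\frac{76 i \sqrt{97}}{97} + 28836\right) + 2 = \left(28836 + \frac{76 i \sqrt{97}}{97}\right) + 2 = 28838 + \frac{76 i \sqrt{97}}{97}$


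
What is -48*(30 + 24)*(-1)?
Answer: 2592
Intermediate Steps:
-48*(30 + 24)*(-1) = -48*54*(-1) = -2592*(-1) = 2592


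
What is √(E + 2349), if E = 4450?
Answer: √6799 ≈ 82.456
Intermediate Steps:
√(E + 2349) = √(4450 + 2349) = √6799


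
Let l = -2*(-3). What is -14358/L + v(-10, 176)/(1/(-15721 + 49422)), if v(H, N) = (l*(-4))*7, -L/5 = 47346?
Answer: -223385054047/39455 ≈ -5.6618e+6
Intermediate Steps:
l = 6
L = -236730 (L = -5*47346 = -236730)
v(H, N) = -168 (v(H, N) = (6*(-4))*7 = -24*7 = -168)
-14358/L + v(-10, 176)/(1/(-15721 + 49422)) = -14358/(-236730) - 168/(1/(-15721 + 49422)) = -14358*(-1/236730) - 168/(1/33701) = 2393/39455 - 168/1/33701 = 2393/39455 - 168*33701 = 2393/39455 - 5661768 = -223385054047/39455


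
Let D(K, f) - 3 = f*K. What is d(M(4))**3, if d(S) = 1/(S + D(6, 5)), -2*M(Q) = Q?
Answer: 1/29791 ≈ 3.3567e-5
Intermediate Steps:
D(K, f) = 3 + K*f (D(K, f) = 3 + f*K = 3 + K*f)
M(Q) = -Q/2
d(S) = 1/(33 + S) (d(S) = 1/(S + (3 + 6*5)) = 1/(S + (3 + 30)) = 1/(S + 33) = 1/(33 + S))
d(M(4))**3 = (1/(33 - 1/2*4))**3 = (1/(33 - 2))**3 = (1/31)**3 = 1/29791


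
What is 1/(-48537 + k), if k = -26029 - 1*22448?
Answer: -1/97014 ≈ -1.0308e-5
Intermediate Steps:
k = -48477 (k = -26029 - 22448 = -48477)
1/(-48537 + k) = 1/(-48537 - 48477) = 1/(-97014) = -1/97014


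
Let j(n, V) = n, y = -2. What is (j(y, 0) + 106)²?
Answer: 10816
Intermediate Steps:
(j(y, 0) + 106)² = (-2 + 106)² = 104² = 10816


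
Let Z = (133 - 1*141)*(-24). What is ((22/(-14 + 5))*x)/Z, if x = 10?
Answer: -55/432 ≈ -0.12731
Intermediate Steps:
Z = 192 (Z = (133 - 141)*(-24) = -8*(-24) = 192)
((22/(-14 + 5))*x)/Z = ((22/(-14 + 5))*10)/192 = ((22/(-9))*10)*(1/192) = (-⅑*22*10)*(1/192) = -22/9*10*(1/192) = -220/9*1/192 = -55/432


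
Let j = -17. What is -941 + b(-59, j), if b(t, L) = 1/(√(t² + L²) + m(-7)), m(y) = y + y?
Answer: -1681560/1787 + √3770/3574 ≈ -940.98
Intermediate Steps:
m(y) = 2*y
b(t, L) = 1/(-14 + √(L² + t²)) (b(t, L) = 1/(√(t² + L²) + 2*(-7)) = 1/(√(L² + t²) - 14) = 1/(-14 + √(L² + t²)))
-941 + b(-59, j) = -941 + 1/(-14 + √((-17)² + (-59)²)) = -941 + 1/(-14 + √(289 + 3481)) = -941 + 1/(-14 + √3770)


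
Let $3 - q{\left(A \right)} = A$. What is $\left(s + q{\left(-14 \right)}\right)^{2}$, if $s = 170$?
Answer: $34969$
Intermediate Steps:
$q{\left(A \right)} = 3 - A$
$\left(s + q{\left(-14 \right)}\right)^{2} = \left(170 + \left(3 - -14\right)\right)^{2} = \left(170 + \left(3 + 14\right)\right)^{2} = \left(170 + 17\right)^{2} = 187^{2} = 34969$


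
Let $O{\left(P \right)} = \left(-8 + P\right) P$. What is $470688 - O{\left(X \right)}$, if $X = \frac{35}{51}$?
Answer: $\frac{1224272543}{2601} \approx 4.7069 \cdot 10^{5}$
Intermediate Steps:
$X = \frac{35}{51}$ ($X = 35 \cdot \frac{1}{51} = \frac{35}{51} \approx 0.68627$)
$O{\left(P \right)} = P \left(-8 + P\right)$
$470688 - O{\left(X \right)} = 470688 - \frac{35 \left(-8 + \frac{35}{51}\right)}{51} = 470688 - \frac{35}{51} \left(- \frac{373}{51}\right) = 470688 - - \frac{13055}{2601} = 470688 + \frac{13055}{2601} = \frac{1224272543}{2601}$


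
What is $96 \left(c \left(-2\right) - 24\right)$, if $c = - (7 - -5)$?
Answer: $0$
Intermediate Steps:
$c = -12$ ($c = - (7 + 5) = \left(-1\right) 12 = -12$)
$96 \left(c \left(-2\right) - 24\right) = 96 \left(\left(-12\right) \left(-2\right) - 24\right) = 96 \left(24 - 24\right) = 96 \cdot 0 = 0$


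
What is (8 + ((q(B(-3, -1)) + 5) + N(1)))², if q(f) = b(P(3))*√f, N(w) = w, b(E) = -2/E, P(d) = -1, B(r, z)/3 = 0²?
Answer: 196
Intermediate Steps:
B(r, z) = 0 (B(r, z) = 3*0² = 3*0 = 0)
q(f) = 2*√f (q(f) = (-2/(-1))*√f = (-2*(-1))*√f = 2*√f)
(8 + ((q(B(-3, -1)) + 5) + N(1)))² = (8 + ((2*√0 + 5) + 1))² = (8 + ((2*0 + 5) + 1))² = (8 + ((0 + 5) + 1))² = (8 + (5 + 1))² = (8 + 6)² = 14² = 196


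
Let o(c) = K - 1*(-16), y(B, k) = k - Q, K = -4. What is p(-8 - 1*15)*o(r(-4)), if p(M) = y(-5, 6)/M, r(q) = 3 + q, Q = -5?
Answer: -132/23 ≈ -5.7391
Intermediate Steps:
y(B, k) = 5 + k (y(B, k) = k - 1*(-5) = k + 5 = 5 + k)
p(M) = 11/M (p(M) = (5 + 6)/M = 11/M)
o(c) = 12 (o(c) = -4 - 1*(-16) = -4 + 16 = 12)
p(-8 - 1*15)*o(r(-4)) = (11/(-8 - 1*15))*12 = (11/(-8 - 15))*12 = (11/(-23))*12 = (11*(-1/23))*12 = -11/23*12 = -132/23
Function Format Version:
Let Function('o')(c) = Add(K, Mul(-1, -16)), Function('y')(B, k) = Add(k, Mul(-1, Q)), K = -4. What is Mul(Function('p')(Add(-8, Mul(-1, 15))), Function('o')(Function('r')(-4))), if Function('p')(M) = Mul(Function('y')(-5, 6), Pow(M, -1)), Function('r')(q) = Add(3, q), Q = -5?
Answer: Rational(-132, 23) ≈ -5.7391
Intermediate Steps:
Function('y')(B, k) = Add(5, k) (Function('y')(B, k) = Add(k, Mul(-1, -5)) = Add(k, 5) = Add(5, k))
Function('p')(M) = Mul(11, Pow(M, -1)) (Function('p')(M) = Mul(Add(5, 6), Pow(M, -1)) = Mul(11, Pow(M, -1)))
Function('o')(c) = 12 (Function('o')(c) = Add(-4, Mul(-1, -16)) = Add(-4, 16) = 12)
Mul(Function('p')(Add(-8, Mul(-1, 15))), Function('o')(Function('r')(-4))) = Mul(Mul(11, Pow(Add(-8, Mul(-1, 15)), -1)), 12) = Mul(Mul(11, Pow(Add(-8, -15), -1)), 12) = Mul(Mul(11, Pow(-23, -1)), 12) = Mul(Mul(11, Rational(-1, 23)), 12) = Mul(Rational(-11, 23), 12) = Rational(-132, 23)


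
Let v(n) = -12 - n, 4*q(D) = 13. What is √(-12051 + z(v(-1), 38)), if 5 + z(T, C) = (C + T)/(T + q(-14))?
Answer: 2*I*√2897291/31 ≈ 109.82*I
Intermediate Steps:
q(D) = 13/4 (q(D) = (¼)*13 = 13/4)
z(T, C) = -5 + (C + T)/(13/4 + T) (z(T, C) = -5 + (C + T)/(T + 13/4) = -5 + (C + T)/(13/4 + T))
√(-12051 + z(v(-1), 38)) = √(-12051 + (-65 - 16*(-12 - 1*(-1)) + 4*38)/(13 + 4*(-12 - 1*(-1)))) = √(-12051 + (-65 - 16*(-12 + 1) + 152)/(13 + 4*(-12 + 1))) = √(-12051 + (-65 - 16*(-11) + 152)/(13 + 4*(-11))) = √(-12051 + (-65 + 176 + 152)/(13 - 44)) = √(-12051 + 263/(-31)) = √(-12051 - 1/31*263) = √(-12051 - 263/31) = √(-373844/31) = 2*I*√2897291/31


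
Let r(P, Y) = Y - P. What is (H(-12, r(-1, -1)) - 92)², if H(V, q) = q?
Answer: 8464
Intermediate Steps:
(H(-12, r(-1, -1)) - 92)² = ((-1 - 1*(-1)) - 92)² = ((-1 + 1) - 92)² = (0 - 92)² = (-92)² = 8464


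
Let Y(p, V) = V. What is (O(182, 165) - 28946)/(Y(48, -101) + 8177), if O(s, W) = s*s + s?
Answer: 1090/2019 ≈ 0.53987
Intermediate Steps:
O(s, W) = s + s² (O(s, W) = s² + s = s + s²)
(O(182, 165) - 28946)/(Y(48, -101) + 8177) = (182*(1 + 182) - 28946)/(-101 + 8177) = (182*183 - 28946)/8076 = (33306 - 28946)*(1/8076) = 4360*(1/8076) = 1090/2019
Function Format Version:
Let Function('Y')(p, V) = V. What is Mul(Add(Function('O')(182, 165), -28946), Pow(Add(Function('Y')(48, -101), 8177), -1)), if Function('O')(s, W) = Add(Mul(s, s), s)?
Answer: Rational(1090, 2019) ≈ 0.53987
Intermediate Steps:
Function('O')(s, W) = Add(s, Pow(s, 2)) (Function('O')(s, W) = Add(Pow(s, 2), s) = Add(s, Pow(s, 2)))
Mul(Add(Function('O')(182, 165), -28946), Pow(Add(Function('Y')(48, -101), 8177), -1)) = Mul(Add(Mul(182, Add(1, 182)), -28946), Pow(Add(-101, 8177), -1)) = Mul(Add(Mul(182, 183), -28946), Pow(8076, -1)) = Mul(Add(33306, -28946), Rational(1, 8076)) = Mul(4360, Rational(1, 8076)) = Rational(1090, 2019)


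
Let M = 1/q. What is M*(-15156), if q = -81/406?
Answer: 683704/9 ≈ 75967.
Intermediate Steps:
q = -81/406 ≈ -0.19951
M = -406/81 (M = 1/(-81/406) = -406/81 ≈ -5.0123)
M*(-15156) = -406/81*(-15156) = 683704/9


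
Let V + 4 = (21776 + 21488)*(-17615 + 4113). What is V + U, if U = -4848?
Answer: -584155380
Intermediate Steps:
V = -584150532 (V = -4 + (21776 + 21488)*(-17615 + 4113) = -4 + 43264*(-13502) = -4 - 584150528 = -584150532)
V + U = -584150532 - 4848 = -584155380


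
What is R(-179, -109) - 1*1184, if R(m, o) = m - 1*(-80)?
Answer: -1283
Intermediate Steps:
R(m, o) = 80 + m (R(m, o) = m + 80 = 80 + m)
R(-179, -109) - 1*1184 = (80 - 179) - 1*1184 = -99 - 1184 = -1283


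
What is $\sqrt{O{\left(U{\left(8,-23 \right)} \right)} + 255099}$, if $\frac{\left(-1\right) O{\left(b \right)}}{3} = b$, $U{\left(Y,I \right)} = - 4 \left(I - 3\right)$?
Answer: $\sqrt{254787} \approx 504.76$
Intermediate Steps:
$U{\left(Y,I \right)} = 12 - 4 I$ ($U{\left(Y,I \right)} = - 4 \left(-3 + I\right) = 12 - 4 I$)
$O{\left(b \right)} = - 3 b$
$\sqrt{O{\left(U{\left(8,-23 \right)} \right)} + 255099} = \sqrt{- 3 \left(12 - -92\right) + 255099} = \sqrt{- 3 \left(12 + 92\right) + 255099} = \sqrt{\left(-3\right) 104 + 255099} = \sqrt{-312 + 255099} = \sqrt{254787}$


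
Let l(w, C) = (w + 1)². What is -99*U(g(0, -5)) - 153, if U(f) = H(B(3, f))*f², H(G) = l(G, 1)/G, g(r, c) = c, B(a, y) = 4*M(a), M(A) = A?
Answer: -140037/4 ≈ -35009.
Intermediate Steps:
l(w, C) = (1 + w)²
B(a, y) = 4*a
H(G) = (1 + G)²/G
U(f) = 169*f²/12 (U(f) = ((1 + 4*3)²/((4*3)))*f² = ((1 + 12)²/12)*f² = ((1/12)*13²)*f² = ((1/12)*169)*f² = 169*f²/12)
-99*U(g(0, -5)) - 153 = -5577*(-5)²/4 - 153 = -5577*25/4 - 153 = -99*4225/12 - 153 = -139425/4 - 153 = -140037/4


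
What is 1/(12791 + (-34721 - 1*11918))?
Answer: -1/33848 ≈ -2.9544e-5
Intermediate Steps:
1/(12791 + (-34721 - 1*11918)) = 1/(12791 + (-34721 - 11918)) = 1/(12791 - 46639) = 1/(-33848) = -1/33848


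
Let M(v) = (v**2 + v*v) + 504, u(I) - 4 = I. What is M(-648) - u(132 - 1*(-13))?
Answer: 840163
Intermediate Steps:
u(I) = 4 + I
M(v) = 504 + 2*v**2 (M(v) = (v**2 + v**2) + 504 = 2*v**2 + 504 = 504 + 2*v**2)
M(-648) - u(132 - 1*(-13)) = (504 + 2*(-648)**2) - (4 + (132 - 1*(-13))) = (504 + 2*419904) - (4 + (132 + 13)) = (504 + 839808) - (4 + 145) = 840312 - 1*149 = 840312 - 149 = 840163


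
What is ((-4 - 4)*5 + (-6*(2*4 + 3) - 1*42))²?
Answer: 21904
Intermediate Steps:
((-4 - 4)*5 + (-6*(2*4 + 3) - 1*42))² = (-8*5 + (-6*(8 + 3) - 42))² = (-40 + (-6*11 - 42))² = (-40 + (-66 - 42))² = (-40 - 108)² = (-148)² = 21904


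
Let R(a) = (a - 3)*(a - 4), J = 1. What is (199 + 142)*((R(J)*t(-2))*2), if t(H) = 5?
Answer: 20460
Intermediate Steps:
R(a) = (-4 + a)*(-3 + a) (R(a) = (-3 + a)*(-4 + a) = (-4 + a)*(-3 + a))
(199 + 142)*((R(J)*t(-2))*2) = (199 + 142)*(((12 + 1**2 - 7*1)*5)*2) = 341*(((12 + 1 - 7)*5)*2) = 341*((6*5)*2) = 341*(30*2) = 341*60 = 20460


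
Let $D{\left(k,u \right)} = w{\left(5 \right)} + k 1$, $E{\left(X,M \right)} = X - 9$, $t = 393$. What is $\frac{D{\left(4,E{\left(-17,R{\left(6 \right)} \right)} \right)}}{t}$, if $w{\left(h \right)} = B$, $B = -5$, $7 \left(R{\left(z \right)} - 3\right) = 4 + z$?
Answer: $- \frac{1}{393} \approx -0.0025445$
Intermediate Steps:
$R{\left(z \right)} = \frac{25}{7} + \frac{z}{7}$ ($R{\left(z \right)} = 3 + \frac{4 + z}{7} = 3 + \left(\frac{4}{7} + \frac{z}{7}\right) = \frac{25}{7} + \frac{z}{7}$)
$E{\left(X,M \right)} = -9 + X$ ($E{\left(X,M \right)} = X - 9 = -9 + X$)
$w{\left(h \right)} = -5$
$D{\left(k,u \right)} = -5 + k$ ($D{\left(k,u \right)} = -5 + k 1 = -5 + k$)
$\frac{D{\left(4,E{\left(-17,R{\left(6 \right)} \right)} \right)}}{t} = \frac{-5 + 4}{393} = \left(-1\right) \frac{1}{393} = - \frac{1}{393}$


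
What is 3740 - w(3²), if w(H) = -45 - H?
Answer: 3794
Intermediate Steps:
3740 - w(3²) = 3740 - (-45 - 1*3²) = 3740 - (-45 - 1*9) = 3740 - (-45 - 9) = 3740 - 1*(-54) = 3740 + 54 = 3794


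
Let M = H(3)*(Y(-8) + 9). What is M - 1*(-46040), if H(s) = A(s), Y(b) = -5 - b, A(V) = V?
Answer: 46076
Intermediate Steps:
H(s) = s
M = 36 (M = 3*((-5 - 1*(-8)) + 9) = 3*((-5 + 8) + 9) = 3*(3 + 9) = 3*12 = 36)
M - 1*(-46040) = 36 - 1*(-46040) = 36 + 46040 = 46076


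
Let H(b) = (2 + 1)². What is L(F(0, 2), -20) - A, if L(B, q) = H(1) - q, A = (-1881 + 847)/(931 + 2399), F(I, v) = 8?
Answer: 48802/1665 ≈ 29.311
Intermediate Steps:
A = -517/1665 (A = -1034/3330 = -1034*1/3330 = -517/1665 ≈ -0.31051)
H(b) = 9 (H(b) = 3² = 9)
L(B, q) = 9 - q
L(F(0, 2), -20) - A = (9 - 1*(-20)) - 1*(-517/1665) = (9 + 20) + 517/1665 = 29 + 517/1665 = 48802/1665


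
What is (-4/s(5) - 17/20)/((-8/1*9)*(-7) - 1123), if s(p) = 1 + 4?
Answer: 33/12380 ≈ 0.0026656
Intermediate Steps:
s(p) = 5
(-4/s(5) - 17/20)/((-8/1*9)*(-7) - 1123) = (-4/5 - 17/20)/((-8/1*9)*(-7) - 1123) = (-4*1/5 - 17*1/20)/((-8*1*9)*(-7) - 1123) = (-4/5 - 17/20)/(-8*9*(-7) - 1123) = -33/(20*(-72*(-7) - 1123)) = -33/(20*(504 - 1123)) = -33/20/(-619) = -33/20*(-1/619) = 33/12380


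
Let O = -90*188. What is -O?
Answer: 16920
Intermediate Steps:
O = -16920
-O = -1*(-16920) = 16920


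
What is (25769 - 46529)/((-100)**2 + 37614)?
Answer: -10380/23807 ≈ -0.43601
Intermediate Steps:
(25769 - 46529)/((-100)**2 + 37614) = -20760/(10000 + 37614) = -20760/47614 = -20760*1/47614 = -10380/23807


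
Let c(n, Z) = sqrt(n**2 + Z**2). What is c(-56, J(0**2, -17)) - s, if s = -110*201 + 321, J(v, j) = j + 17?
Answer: 21845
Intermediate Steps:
J(v, j) = 17 + j
c(n, Z) = sqrt(Z**2 + n**2)
s = -21789 (s = -22110 + 321 = -21789)
c(-56, J(0**2, -17)) - s = sqrt((17 - 17)**2 + (-56)**2) - 1*(-21789) = sqrt(0**2 + 3136) + 21789 = sqrt(0 + 3136) + 21789 = sqrt(3136) + 21789 = 56 + 21789 = 21845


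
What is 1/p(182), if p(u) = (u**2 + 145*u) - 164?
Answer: 1/59350 ≈ 1.6849e-5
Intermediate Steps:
p(u) = -164 + u**2 + 145*u
1/p(182) = 1/(-164 + 182**2 + 145*182) = 1/(-164 + 33124 + 26390) = 1/59350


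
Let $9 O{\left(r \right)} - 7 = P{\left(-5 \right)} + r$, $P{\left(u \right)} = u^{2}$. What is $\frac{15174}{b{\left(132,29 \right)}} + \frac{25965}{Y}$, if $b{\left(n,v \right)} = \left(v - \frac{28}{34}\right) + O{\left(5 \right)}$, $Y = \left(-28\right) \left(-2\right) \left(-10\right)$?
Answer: $\frac{58592061}{138320} \approx 423.6$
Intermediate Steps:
$O{\left(r \right)} = \frac{32}{9} + \frac{r}{9}$ ($O{\left(r \right)} = \frac{7}{9} + \frac{\left(-5\right)^{2} + r}{9} = \frac{7}{9} + \frac{25 + r}{9} = \frac{7}{9} + \left(\frac{25}{9} + \frac{r}{9}\right) = \frac{32}{9} + \frac{r}{9}$)
$Y = -560$ ($Y = 56 \left(-10\right) = -560$)
$b{\left(n,v \right)} = \frac{503}{153} + v$ ($b{\left(n,v \right)} = \left(v - \frac{28}{34}\right) + \left(\frac{32}{9} + \frac{1}{9} \cdot 5\right) = \left(v - \frac{14}{17}\right) + \left(\frac{32}{9} + \frac{5}{9}\right) = \left(v - \frac{14}{17}\right) + \frac{37}{9} = \left(- \frac{14}{17} + v\right) + \frac{37}{9} = \frac{503}{153} + v$)
$\frac{15174}{b{\left(132,29 \right)}} + \frac{25965}{Y} = \frac{15174}{\frac{503}{153} + 29} + \frac{25965}{-560} = \frac{15174}{\frac{4940}{153}} + 25965 \left(- \frac{1}{560}\right) = 15174 \cdot \frac{153}{4940} - \frac{5193}{112} = \frac{1160811}{2470} - \frac{5193}{112} = \frac{58592061}{138320}$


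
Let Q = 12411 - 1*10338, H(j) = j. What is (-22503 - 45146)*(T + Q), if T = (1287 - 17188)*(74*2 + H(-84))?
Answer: 68703715559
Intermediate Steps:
Q = 2073 (Q = 12411 - 10338 = 2073)
T = -1017664 (T = (1287 - 17188)*(74*2 - 84) = -15901*(148 - 84) = -15901*64 = -1017664)
(-22503 - 45146)*(T + Q) = (-22503 - 45146)*(-1017664 + 2073) = -67649*(-1015591) = 68703715559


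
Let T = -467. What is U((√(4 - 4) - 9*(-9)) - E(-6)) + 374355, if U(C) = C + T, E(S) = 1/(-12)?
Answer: 4487629/12 ≈ 3.7397e+5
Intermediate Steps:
E(S) = -1/12
U(C) = -467 + C (U(C) = C - 467 = -467 + C)
U((√(4 - 4) - 9*(-9)) - E(-6)) + 374355 = (-467 + ((√(4 - 4) - 9*(-9)) - 1*(-1/12))) + 374355 = (-467 + ((√0 + 81) + 1/12)) + 374355 = (-467 + ((0 + 81) + 1/12)) + 374355 = (-467 + (81 + 1/12)) + 374355 = (-467 + 973/12) + 374355 = -4631/12 + 374355 = 4487629/12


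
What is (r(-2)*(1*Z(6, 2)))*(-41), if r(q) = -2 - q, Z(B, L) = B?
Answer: 0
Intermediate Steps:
(r(-2)*(1*Z(6, 2)))*(-41) = ((-2 - 1*(-2))*(1*6))*(-41) = ((-2 + 2)*6)*(-41) = (0*6)*(-41) = 0*(-41) = 0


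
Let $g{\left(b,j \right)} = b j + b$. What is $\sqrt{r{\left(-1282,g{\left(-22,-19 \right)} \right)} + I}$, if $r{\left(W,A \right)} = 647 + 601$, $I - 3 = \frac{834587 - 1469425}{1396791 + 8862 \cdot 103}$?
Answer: $\frac{\sqrt{6671550337336653}}{2309577} \approx 35.366$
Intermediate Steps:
$I = \frac{6293893}{2309577}$ ($I = 3 + \frac{834587 - 1469425}{1396791 + 8862 \cdot 103} = 3 - \frac{634838}{1396791 + 912786} = 3 - \frac{634838}{2309577} = \frac{6293893}{2309577} \approx 2.7251$)
$g{\left(b,j \right)} = b + b j$
$r{\left(W,A \right)} = 1248$
$\sqrt{r{\left(-1282,g{\left(-22,-19 \right)} \right)} + I} = \sqrt{1248 + \frac{6293893}{2309577}} = \sqrt{\frac{2888645989}{2309577}} = \frac{\sqrt{6671550337336653}}{2309577}$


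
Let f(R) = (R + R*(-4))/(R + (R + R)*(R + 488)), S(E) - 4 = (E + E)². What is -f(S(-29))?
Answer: 1/2571 ≈ 0.00038895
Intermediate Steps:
S(E) = 4 + 4*E² (S(E) = 4 + (E + E)² = 4 + (2*E)² = 4 + 4*E²)
f(R) = -3*R/(R + 2*R*(488 + R)) (f(R) = (R - 4*R)/(R + (2*R)*(488 + R)) = (-3*R)/(R + 2*R*(488 + R)) = -3*R/(R + 2*R*(488 + R)))
-f(S(-29)) = -(-3)/(977 + 2*(4 + 4*(-29)²)) = -(-3)/(977 + 2*(4 + 4*841)) = -(-3)/(977 + 2*(4 + 3364)) = -(-3)/(977 + 2*3368) = -(-3)/(977 + 6736) = -(-3)/7713 = -1*(-1/2571) = 1/2571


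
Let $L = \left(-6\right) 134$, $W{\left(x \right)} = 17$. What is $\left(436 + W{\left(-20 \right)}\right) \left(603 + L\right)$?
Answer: $-91053$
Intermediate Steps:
$L = -804$
$\left(436 + W{\left(-20 \right)}\right) \left(603 + L\right) = \left(436 + 17\right) \left(603 - 804\right) = 453 \left(-201\right) = -91053$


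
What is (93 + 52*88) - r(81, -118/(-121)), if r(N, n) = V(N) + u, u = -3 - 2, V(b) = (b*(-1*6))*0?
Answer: 4674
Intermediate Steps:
V(b) = 0 (V(b) = (b*(-6))*0 = -6*b*0 = 0)
u = -5
r(N, n) = -5 (r(N, n) = 0 - 5 = -5)
(93 + 52*88) - r(81, -118/(-121)) = (93 + 52*88) - 1*(-5) = (93 + 4576) + 5 = 4669 + 5 = 4674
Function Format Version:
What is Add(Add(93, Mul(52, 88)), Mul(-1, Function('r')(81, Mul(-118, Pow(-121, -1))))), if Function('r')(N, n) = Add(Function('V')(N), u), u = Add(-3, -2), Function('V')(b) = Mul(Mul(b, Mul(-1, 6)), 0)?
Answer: 4674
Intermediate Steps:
Function('V')(b) = 0 (Function('V')(b) = Mul(Mul(b, -6), 0) = Mul(Mul(-6, b), 0) = 0)
u = -5
Function('r')(N, n) = -5 (Function('r')(N, n) = Add(0, -5) = -5)
Add(Add(93, Mul(52, 88)), Mul(-1, Function('r')(81, Mul(-118, Pow(-121, -1))))) = Add(Add(93, Mul(52, 88)), Mul(-1, -5)) = Add(Add(93, 4576), 5) = Add(4669, 5) = 4674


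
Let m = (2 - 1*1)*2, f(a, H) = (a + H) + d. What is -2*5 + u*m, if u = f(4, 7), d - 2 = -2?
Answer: 12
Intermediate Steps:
d = 0 (d = 2 - 2 = 0)
f(a, H) = H + a (f(a, H) = (a + H) + 0 = (H + a) + 0 = H + a)
m = 2 (m = (2 - 1)*2 = 1*2 = 2)
u = 11 (u = 7 + 4 = 11)
-2*5 + u*m = -2*5 + 11*2 = -10 + 22 = 12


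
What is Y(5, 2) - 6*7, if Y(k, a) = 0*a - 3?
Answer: -45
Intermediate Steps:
Y(k, a) = -3 (Y(k, a) = 0 - 3 = -3)
Y(5, 2) - 6*7 = -3 - 6*7 = -3 - 42 = -45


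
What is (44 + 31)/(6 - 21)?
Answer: -5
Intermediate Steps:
(44 + 31)/(6 - 21) = 75/(-15) = -1/15*75 = -5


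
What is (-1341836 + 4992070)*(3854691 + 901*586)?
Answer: 15997796596418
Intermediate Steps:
(-1341836 + 4992070)*(3854691 + 901*586) = 3650234*(3854691 + 527986) = 3650234*4382677 = 15997796596418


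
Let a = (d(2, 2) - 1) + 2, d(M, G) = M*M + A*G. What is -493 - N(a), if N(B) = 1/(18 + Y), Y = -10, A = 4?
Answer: -3945/8 ≈ -493.13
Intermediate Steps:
d(M, G) = M² + 4*G (d(M, G) = M*M + 4*G = M² + 4*G)
a = 13 (a = ((2² + 4*2) - 1) + 2 = ((4 + 8) - 1) + 2 = (12 - 1) + 2 = 11 + 2 = 13)
N(B) = ⅛ (N(B) = 1/(18 - 10) = 1/8 = ⅛)
-493 - N(a) = -493 - 1*⅛ = -493 - ⅛ = -3945/8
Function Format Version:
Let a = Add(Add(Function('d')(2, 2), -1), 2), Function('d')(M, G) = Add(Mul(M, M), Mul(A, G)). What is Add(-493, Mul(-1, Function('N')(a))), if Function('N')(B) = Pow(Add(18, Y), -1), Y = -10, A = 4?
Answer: Rational(-3945, 8) ≈ -493.13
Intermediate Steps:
Function('d')(M, G) = Add(Pow(M, 2), Mul(4, G)) (Function('d')(M, G) = Add(Mul(M, M), Mul(4, G)) = Add(Pow(M, 2), Mul(4, G)))
a = 13 (a = Add(Add(Add(Pow(2, 2), Mul(4, 2)), -1), 2) = Add(Add(Add(4, 8), -1), 2) = Add(Add(12, -1), 2) = Add(11, 2) = 13)
Function('N')(B) = Rational(1, 8) (Function('N')(B) = Pow(Add(18, -10), -1) = Pow(8, -1) = Rational(1, 8))
Add(-493, Mul(-1, Function('N')(a))) = Add(-493, Mul(-1, Rational(1, 8))) = Add(-493, Rational(-1, 8)) = Rational(-3945, 8)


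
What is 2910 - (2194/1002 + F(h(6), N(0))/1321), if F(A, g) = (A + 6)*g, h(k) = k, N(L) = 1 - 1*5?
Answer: 1924474021/661821 ≈ 2907.8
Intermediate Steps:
N(L) = -4 (N(L) = 1 - 5 = -4)
F(A, g) = g*(6 + A) (F(A, g) = (6 + A)*g = g*(6 + A))
2910 - (2194/1002 + F(h(6), N(0))/1321) = 2910 - (2194/1002 - 4*(6 + 6)/1321) = 2910 - (2194*(1/1002) - 4*12*(1/1321)) = 2910 - (1097/501 - 48*1/1321) = 2910 - (1097/501 - 48/1321) = 2910 - 1*1425089/661821 = 2910 - 1425089/661821 = 1924474021/661821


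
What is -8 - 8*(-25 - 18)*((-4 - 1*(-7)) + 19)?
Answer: 7560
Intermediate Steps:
-8 - 8*(-25 - 18)*((-4 - 1*(-7)) + 19) = -8 - (-344)*((-4 + 7) + 19) = -8 - (-344)*(3 + 19) = -8 - (-344)*22 = -8 - 8*(-946) = -8 + 7568 = 7560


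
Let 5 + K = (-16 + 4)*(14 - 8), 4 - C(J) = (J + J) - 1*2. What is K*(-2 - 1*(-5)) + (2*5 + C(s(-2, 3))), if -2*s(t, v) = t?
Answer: -217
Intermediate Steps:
s(t, v) = -t/2
C(J) = 6 - 2*J (C(J) = 4 - ((J + J) - 1*2) = 4 - (2*J - 2) = 4 - (-2 + 2*J) = 4 + (2 - 2*J) = 6 - 2*J)
K = -77 (K = -5 + (-16 + 4)*(14 - 8) = -5 - 12*6 = -5 - 72 = -77)
K*(-2 - 1*(-5)) + (2*5 + C(s(-2, 3))) = -77*(-2 - 1*(-5)) + (2*5 + (6 - (-1)*(-2))) = -77*(-2 + 5) + (10 + (6 - 2*1)) = -77*3 + (10 + (6 - 2)) = -231 + (10 + 4) = -231 + 14 = -217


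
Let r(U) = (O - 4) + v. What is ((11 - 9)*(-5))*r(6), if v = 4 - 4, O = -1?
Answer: 50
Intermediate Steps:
v = 0
r(U) = -5 (r(U) = (-1 - 4) + 0 = -5 + 0 = -5)
((11 - 9)*(-5))*r(6) = ((11 - 9)*(-5))*(-5) = (2*(-5))*(-5) = -10*(-5) = 50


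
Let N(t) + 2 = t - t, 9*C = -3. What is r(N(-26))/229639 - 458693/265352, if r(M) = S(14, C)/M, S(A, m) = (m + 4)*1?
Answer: -316002864917/182805503784 ≈ -1.7286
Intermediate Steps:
C = -1/3 (C = (1/9)*(-3) = -1/3 ≈ -0.33333)
S(A, m) = 4 + m (S(A, m) = (4 + m)*1 = 4 + m)
N(t) = -2 (N(t) = -2 + (t - t) = -2 + 0 = -2)
r(M) = 11/(3*M) (r(M) = (4 - 1/3)/M = 11/(3*M))
r(N(-26))/229639 - 458693/265352 = ((11/3)/(-2))/229639 - 458693/265352 = ((11/3)*(-1/2))*(1/229639) - 458693*1/265352 = -11/6*1/229639 - 458693/265352 = -11/1377834 - 458693/265352 = -316002864917/182805503784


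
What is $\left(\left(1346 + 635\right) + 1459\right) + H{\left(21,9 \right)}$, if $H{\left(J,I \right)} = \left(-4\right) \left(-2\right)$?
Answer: $3448$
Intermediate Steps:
$H{\left(J,I \right)} = 8$
$\left(\left(1346 + 635\right) + 1459\right) + H{\left(21,9 \right)} = \left(\left(1346 + 635\right) + 1459\right) + 8 = \left(1981 + 1459\right) + 8 = 3440 + 8 = 3448$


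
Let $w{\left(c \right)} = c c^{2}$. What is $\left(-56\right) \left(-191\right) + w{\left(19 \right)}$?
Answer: $17555$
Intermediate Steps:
$w{\left(c \right)} = c^{3}$
$\left(-56\right) \left(-191\right) + w{\left(19 \right)} = \left(-56\right) \left(-191\right) + 19^{3} = 10696 + 6859 = 17555$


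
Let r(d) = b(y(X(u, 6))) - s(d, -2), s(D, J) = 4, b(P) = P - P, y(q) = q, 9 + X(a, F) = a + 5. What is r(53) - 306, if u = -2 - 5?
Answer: -310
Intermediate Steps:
u = -7
X(a, F) = -4 + a (X(a, F) = -9 + (a + 5) = -9 + (5 + a) = -4 + a)
b(P) = 0
r(d) = -4 (r(d) = 0 - 1*4 = 0 - 4 = -4)
r(53) - 306 = -4 - 306 = -310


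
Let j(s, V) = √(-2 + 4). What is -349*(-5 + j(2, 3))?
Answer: 1745 - 349*√2 ≈ 1251.4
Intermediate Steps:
j(s, V) = √2
-349*(-5 + j(2, 3)) = -349*(-5 + √2) = 1745 - 349*√2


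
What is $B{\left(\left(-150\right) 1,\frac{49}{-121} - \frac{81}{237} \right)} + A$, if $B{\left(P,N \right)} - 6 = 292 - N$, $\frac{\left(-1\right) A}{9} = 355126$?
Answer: $- \frac{30548989186}{9559} \approx -3.1958 \cdot 10^{6}$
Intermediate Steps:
$A = -3196134$ ($A = \left(-9\right) 355126 = -3196134$)
$B{\left(P,N \right)} = 298 - N$ ($B{\left(P,N \right)} = 6 - \left(-292 + N\right) = 298 - N$)
$B{\left(\left(-150\right) 1,\frac{49}{-121} - \frac{81}{237} \right)} + A = \left(298 - \left(\frac{49}{-121} - \frac{81}{237}\right)\right) - 3196134 = \left(298 - \left(49 \left(- \frac{1}{121}\right) - \frac{27}{79}\right)\right) - 3196134 = \left(298 - \left(- \frac{49}{121} - \frac{27}{79}\right)\right) - 3196134 = \left(298 - - \frac{7138}{9559}\right) - 3196134 = \left(298 + \frac{7138}{9559}\right) - 3196134 = \frac{2855720}{9559} - 3196134 = - \frac{30548989186}{9559}$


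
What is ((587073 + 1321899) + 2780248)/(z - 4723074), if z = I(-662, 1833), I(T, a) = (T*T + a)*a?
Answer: 4689220/801938067 ≈ 0.0058474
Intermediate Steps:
I(T, a) = a*(a + T²) (I(T, a) = (T² + a)*a = (a + T²)*a = a*(a + T²))
z = 806661141 (z = 1833*(1833 + (-662)²) = 1833*(1833 + 438244) = 1833*440077 = 806661141)
((587073 + 1321899) + 2780248)/(z - 4723074) = ((587073 + 1321899) + 2780248)/(806661141 - 4723074) = (1908972 + 2780248)/801938067 = 4689220*(1/801938067) = 4689220/801938067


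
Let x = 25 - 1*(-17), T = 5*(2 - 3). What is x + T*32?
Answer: -118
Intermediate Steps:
T = -5 (T = 5*(-1) = -5)
x = 42 (x = 25 + 17 = 42)
x + T*32 = 42 - 5*32 = 42 - 160 = -118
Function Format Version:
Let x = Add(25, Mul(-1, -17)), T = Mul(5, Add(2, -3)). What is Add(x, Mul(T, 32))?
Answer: -118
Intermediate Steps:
T = -5 (T = Mul(5, -1) = -5)
x = 42 (x = Add(25, 17) = 42)
Add(x, Mul(T, 32)) = Add(42, Mul(-5, 32)) = Add(42, -160) = -118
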